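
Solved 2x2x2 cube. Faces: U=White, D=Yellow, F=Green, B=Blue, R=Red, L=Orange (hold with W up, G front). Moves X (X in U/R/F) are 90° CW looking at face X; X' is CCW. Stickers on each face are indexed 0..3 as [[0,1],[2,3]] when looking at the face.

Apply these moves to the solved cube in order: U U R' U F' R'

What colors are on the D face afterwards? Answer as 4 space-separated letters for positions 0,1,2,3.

Answer: W W Y G

Derivation:
After move 1 (U): U=WWWW F=RRGG R=BBRR B=OOBB L=GGOO
After move 2 (U): U=WWWW F=BBGG R=OORR B=GGBB L=RROO
After move 3 (R'): R=OROR U=WBWG F=BWGW D=YBYG B=YGYB
After move 4 (U): U=WWGB F=ORGW R=YGOR B=RRYB L=BWOO
After move 5 (F'): F=RWOG U=WWYO R=BGYR D=WOYG L=BBOG
After move 6 (R'): R=GRBY U=WYYR F=RWOO D=WWYG B=GROB
Query: D face = WWYG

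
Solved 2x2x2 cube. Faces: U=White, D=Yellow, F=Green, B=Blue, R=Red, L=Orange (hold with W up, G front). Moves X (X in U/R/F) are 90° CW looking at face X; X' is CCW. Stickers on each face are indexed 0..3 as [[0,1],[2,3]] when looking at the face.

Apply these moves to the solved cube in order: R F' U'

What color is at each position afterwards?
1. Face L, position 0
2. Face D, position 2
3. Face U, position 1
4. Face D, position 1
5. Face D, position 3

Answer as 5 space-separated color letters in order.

After move 1 (R): R=RRRR U=WGWG F=GYGY D=YBYB B=WBWB
After move 2 (F'): F=YYGG U=WGRR R=BRYR D=OOYB L=OGOW
After move 3 (U'): U=GRWR F=OGGG R=YYYR B=BRWB L=WBOW
Query 1: L[0] = W
Query 2: D[2] = Y
Query 3: U[1] = R
Query 4: D[1] = O
Query 5: D[3] = B

Answer: W Y R O B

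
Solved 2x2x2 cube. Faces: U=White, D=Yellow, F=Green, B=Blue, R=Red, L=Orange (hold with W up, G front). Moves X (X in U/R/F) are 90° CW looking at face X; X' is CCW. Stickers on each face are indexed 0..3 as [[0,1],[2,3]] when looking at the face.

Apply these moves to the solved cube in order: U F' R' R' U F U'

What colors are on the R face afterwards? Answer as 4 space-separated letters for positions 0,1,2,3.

After move 1 (U): U=WWWW F=RRGG R=BBRR B=OOBB L=GGOO
After move 2 (F'): F=RGRG U=WWBR R=YBYR D=GOYY L=GWOW
After move 3 (R'): R=BRYY U=WBBO F=RWRR D=GGYG B=YOOB
After move 4 (R'): R=RYBY U=WOBY F=RBRO D=GWYR B=GOGB
After move 5 (U): U=BWYO F=RYRO R=GOBY B=GWGB L=RBOW
After move 6 (F): F=RROY U=BWWB R=YOOY D=BGYR L=RGOW
After move 7 (U'): U=WBBW F=RGOY R=RROY B=YOGB L=GWOW
Query: R face = RROY

Answer: R R O Y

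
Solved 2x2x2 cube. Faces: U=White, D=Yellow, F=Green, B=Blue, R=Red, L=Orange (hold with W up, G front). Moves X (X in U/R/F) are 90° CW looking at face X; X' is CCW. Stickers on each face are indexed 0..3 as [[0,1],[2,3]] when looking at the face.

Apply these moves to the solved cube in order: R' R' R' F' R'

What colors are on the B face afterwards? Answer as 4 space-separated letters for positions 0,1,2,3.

After move 1 (R'): R=RRRR U=WBWB F=GWGW D=YGYG B=YBYB
After move 2 (R'): R=RRRR U=WYWY F=GBGB D=YWYW B=GBGB
After move 3 (R'): R=RRRR U=WGWG F=GYGY D=YBYB B=WBWB
After move 4 (F'): F=YYGG U=WGRR R=BRYR D=OOYB L=OGOW
After move 5 (R'): R=RRBY U=WWRW F=YGGR D=OYYG B=BBOB
Query: B face = BBOB

Answer: B B O B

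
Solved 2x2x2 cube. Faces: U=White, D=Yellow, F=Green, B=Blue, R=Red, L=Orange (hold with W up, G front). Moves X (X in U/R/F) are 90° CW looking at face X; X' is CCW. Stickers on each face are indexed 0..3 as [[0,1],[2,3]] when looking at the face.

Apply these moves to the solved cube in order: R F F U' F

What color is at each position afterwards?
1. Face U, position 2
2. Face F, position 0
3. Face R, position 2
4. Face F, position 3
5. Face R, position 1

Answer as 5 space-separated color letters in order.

After move 1 (R): R=RRRR U=WGWG F=GYGY D=YBYB B=WBWB
After move 2 (F): F=GGYY U=WGOO R=WRGR D=RRYB L=OYOB
After move 3 (F): F=YGYG U=WGBY R=OROR D=GWYB L=OROR
After move 4 (U'): U=GYWB F=ORYG R=YGOR B=ORWB L=WBOR
After move 5 (F): F=YOGR U=GYRB R=WGBR D=OYYB L=WGOW
Query 1: U[2] = R
Query 2: F[0] = Y
Query 3: R[2] = B
Query 4: F[3] = R
Query 5: R[1] = G

Answer: R Y B R G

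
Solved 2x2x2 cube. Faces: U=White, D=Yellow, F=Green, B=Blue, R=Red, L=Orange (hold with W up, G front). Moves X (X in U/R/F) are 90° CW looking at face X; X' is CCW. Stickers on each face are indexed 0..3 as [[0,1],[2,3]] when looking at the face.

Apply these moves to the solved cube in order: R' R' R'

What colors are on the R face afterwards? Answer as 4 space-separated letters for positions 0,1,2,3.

After move 1 (R'): R=RRRR U=WBWB F=GWGW D=YGYG B=YBYB
After move 2 (R'): R=RRRR U=WYWY F=GBGB D=YWYW B=GBGB
After move 3 (R'): R=RRRR U=WGWG F=GYGY D=YBYB B=WBWB
Query: R face = RRRR

Answer: R R R R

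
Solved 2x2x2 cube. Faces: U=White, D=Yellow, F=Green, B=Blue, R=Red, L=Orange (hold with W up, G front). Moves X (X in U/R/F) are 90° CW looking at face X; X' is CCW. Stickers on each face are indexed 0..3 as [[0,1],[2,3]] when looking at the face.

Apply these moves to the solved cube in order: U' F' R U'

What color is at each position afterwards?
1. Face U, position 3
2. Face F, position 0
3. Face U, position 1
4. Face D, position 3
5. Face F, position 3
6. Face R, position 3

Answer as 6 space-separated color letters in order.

After move 1 (U'): U=WWWW F=OOGG R=GGRR B=RRBB L=BBOO
After move 2 (F'): F=OGOG U=WWGR R=YGYR D=BOYY L=BWOW
After move 3 (R): R=YYRG U=WGGG F=OOOY D=BBYR B=RRWB
After move 4 (U'): U=GGWG F=BWOY R=OORG B=YYWB L=RROW
Query 1: U[3] = G
Query 2: F[0] = B
Query 3: U[1] = G
Query 4: D[3] = R
Query 5: F[3] = Y
Query 6: R[3] = G

Answer: G B G R Y G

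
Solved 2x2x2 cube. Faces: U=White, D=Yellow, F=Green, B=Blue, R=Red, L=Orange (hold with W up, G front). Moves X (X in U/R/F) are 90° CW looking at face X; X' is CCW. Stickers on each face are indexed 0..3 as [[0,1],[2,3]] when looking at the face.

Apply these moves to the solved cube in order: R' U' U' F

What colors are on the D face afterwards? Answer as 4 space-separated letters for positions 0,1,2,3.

After move 1 (R'): R=RRRR U=WBWB F=GWGW D=YGYG B=YBYB
After move 2 (U'): U=BBWW F=OOGW R=GWRR B=RRYB L=YBOO
After move 3 (U'): U=BWBW F=YBGW R=OORR B=GWYB L=RROO
After move 4 (F): F=GYWB U=BWOR R=BOWR D=ROYG L=RYOG
Query: D face = ROYG

Answer: R O Y G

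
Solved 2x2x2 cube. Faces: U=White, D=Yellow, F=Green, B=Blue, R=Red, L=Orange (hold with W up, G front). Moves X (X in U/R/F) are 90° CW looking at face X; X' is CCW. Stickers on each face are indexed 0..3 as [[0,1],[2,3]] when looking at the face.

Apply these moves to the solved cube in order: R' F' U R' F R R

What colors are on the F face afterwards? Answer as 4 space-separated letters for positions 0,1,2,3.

After move 1 (R'): R=RRRR U=WBWB F=GWGW D=YGYG B=YBYB
After move 2 (F'): F=WWGG U=WBRR R=GRYR D=OOYG L=OBOW
After move 3 (U): U=RWRB F=GRGG R=YBYR B=OBYB L=WWOW
After move 4 (R'): R=BRYY U=RYRO F=GWGB D=ORYG B=GBOB
After move 5 (F): F=GGBW U=RYWW R=RROY D=YBYG L=WOOR
After move 6 (R): R=ORYR U=RGWW F=GBBG D=YOYG B=WBYB
After move 7 (R): R=YORR U=RBWG F=GOBG D=YYYW B=WBGB
Query: F face = GOBG

Answer: G O B G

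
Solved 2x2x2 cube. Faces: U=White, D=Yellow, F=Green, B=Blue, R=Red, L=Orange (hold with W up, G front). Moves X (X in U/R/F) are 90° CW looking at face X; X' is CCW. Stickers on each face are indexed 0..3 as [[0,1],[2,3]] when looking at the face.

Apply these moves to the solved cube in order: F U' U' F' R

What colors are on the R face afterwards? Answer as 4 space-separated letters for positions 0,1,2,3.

Answer: R R R Y

Derivation:
After move 1 (F): F=GGGG U=WWOO R=WRWR D=RRYY L=OYOY
After move 2 (U'): U=WOWO F=OYGG R=GGWR B=WRBB L=BBOY
After move 3 (U'): U=OOWW F=BBGG R=OYWR B=GGBB L=WROY
After move 4 (F'): F=BGBG U=OOOW R=RYRR D=RYYY L=WWOW
After move 5 (R): R=RRRY U=OGOG F=BYBY D=RBYG B=WGOB
Query: R face = RRRY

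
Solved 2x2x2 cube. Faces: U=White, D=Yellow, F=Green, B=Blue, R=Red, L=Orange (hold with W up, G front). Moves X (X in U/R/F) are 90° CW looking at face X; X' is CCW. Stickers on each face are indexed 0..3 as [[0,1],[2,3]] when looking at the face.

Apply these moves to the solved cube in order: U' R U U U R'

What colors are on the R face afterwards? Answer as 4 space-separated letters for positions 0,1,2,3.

After move 1 (U'): U=WWWW F=OOGG R=GGRR B=RRBB L=BBOO
After move 2 (R): R=RGRG U=WOWG F=OYGY D=YBYR B=WRWB
After move 3 (U): U=WWGO F=RGGY R=WRRG B=BBWB L=OYOO
After move 4 (U): U=GWOW F=WRGY R=BBRG B=OYWB L=RGOO
After move 5 (U): U=OGWW F=BBGY R=OYRG B=RGWB L=WROO
After move 6 (R'): R=YGOR U=OWWR F=BGGW D=YBYY B=RGBB
Query: R face = YGOR

Answer: Y G O R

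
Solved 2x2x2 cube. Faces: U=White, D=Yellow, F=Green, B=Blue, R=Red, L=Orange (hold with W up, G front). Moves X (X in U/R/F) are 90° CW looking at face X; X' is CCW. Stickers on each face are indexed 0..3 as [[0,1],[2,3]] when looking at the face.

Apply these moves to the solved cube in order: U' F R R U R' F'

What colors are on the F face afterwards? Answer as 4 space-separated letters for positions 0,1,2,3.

After move 1 (U'): U=WWWW F=OOGG R=GGRR B=RRBB L=BBOO
After move 2 (F): F=GOGO U=WWOB R=WGWR D=RGYY L=BYOY
After move 3 (R): R=WWRG U=WOOO F=GGGY D=RBYR B=BRWB
After move 4 (R): R=RWGW U=WGOY F=GBGR D=RWYB B=OROB
After move 5 (U): U=OWYG F=RWGR R=ORGW B=BYOB L=GBOY
After move 6 (R'): R=RWOG U=OOYB F=RWGG D=RWYR B=BYWB
After move 7 (F'): F=WGRG U=OORO R=WWRG D=BYYR L=GBOY
Query: F face = WGRG

Answer: W G R G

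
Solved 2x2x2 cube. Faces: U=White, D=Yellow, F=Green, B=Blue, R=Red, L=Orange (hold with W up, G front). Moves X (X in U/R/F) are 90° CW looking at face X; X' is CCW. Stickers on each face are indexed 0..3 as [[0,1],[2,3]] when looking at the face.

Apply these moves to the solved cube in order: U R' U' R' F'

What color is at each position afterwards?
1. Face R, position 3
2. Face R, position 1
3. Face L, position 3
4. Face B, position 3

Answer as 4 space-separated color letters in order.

After move 1 (U): U=WWWW F=RRGG R=BBRR B=OOBB L=GGOO
After move 2 (R'): R=BRBR U=WBWO F=RWGW D=YRYG B=YOYB
After move 3 (U'): U=BOWW F=GGGW R=RWBR B=BRYB L=YOOO
After move 4 (R'): R=WRRB U=BYWB F=GOGW D=YGYW B=GRRB
After move 5 (F'): F=OWGG U=BYWR R=GRYB D=OOYW L=YBOW
Query 1: R[3] = B
Query 2: R[1] = R
Query 3: L[3] = W
Query 4: B[3] = B

Answer: B R W B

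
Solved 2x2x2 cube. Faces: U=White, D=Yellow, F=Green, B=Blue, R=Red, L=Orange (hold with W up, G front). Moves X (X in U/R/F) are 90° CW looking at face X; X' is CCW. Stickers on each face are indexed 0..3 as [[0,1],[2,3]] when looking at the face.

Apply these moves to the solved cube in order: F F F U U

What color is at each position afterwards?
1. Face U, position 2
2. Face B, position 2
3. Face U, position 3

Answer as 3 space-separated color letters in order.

After move 1 (F): F=GGGG U=WWOO R=WRWR D=RRYY L=OYOY
After move 2 (F): F=GGGG U=WWYY R=OROR D=WWYY L=OROR
After move 3 (F): F=GGGG U=WWRR R=YRYR D=OOYY L=OWOW
After move 4 (U): U=RWRW F=YRGG R=BBYR B=OWBB L=GGOW
After move 5 (U): U=RRWW F=BBGG R=OWYR B=GGBB L=YROW
Query 1: U[2] = W
Query 2: B[2] = B
Query 3: U[3] = W

Answer: W B W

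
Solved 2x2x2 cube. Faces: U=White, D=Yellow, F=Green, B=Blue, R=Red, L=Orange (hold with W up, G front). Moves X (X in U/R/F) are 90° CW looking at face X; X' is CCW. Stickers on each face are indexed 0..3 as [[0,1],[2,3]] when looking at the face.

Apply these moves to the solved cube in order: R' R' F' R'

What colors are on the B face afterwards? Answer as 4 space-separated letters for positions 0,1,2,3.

After move 1 (R'): R=RRRR U=WBWB F=GWGW D=YGYG B=YBYB
After move 2 (R'): R=RRRR U=WYWY F=GBGB D=YWYW B=GBGB
After move 3 (F'): F=BBGG U=WYRR R=WRYR D=OOYW L=OYOW
After move 4 (R'): R=RRWY U=WGRG F=BYGR D=OBYG B=WBOB
Query: B face = WBOB

Answer: W B O B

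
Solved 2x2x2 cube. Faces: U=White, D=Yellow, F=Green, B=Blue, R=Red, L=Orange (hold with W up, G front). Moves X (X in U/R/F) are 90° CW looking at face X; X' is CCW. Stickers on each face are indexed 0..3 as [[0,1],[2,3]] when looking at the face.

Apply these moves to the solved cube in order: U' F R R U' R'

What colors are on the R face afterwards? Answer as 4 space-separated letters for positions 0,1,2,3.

Answer: B W G G

Derivation:
After move 1 (U'): U=WWWW F=OOGG R=GGRR B=RRBB L=BBOO
After move 2 (F): F=GOGO U=WWOB R=WGWR D=RGYY L=BYOY
After move 3 (R): R=WWRG U=WOOO F=GGGY D=RBYR B=BRWB
After move 4 (R): R=RWGW U=WGOY F=GBGR D=RWYB B=OROB
After move 5 (U'): U=GYWO F=BYGR R=GBGW B=RWOB L=OROY
After move 6 (R'): R=BWGG U=GOWR F=BYGO D=RYYR B=BWWB
Query: R face = BWGG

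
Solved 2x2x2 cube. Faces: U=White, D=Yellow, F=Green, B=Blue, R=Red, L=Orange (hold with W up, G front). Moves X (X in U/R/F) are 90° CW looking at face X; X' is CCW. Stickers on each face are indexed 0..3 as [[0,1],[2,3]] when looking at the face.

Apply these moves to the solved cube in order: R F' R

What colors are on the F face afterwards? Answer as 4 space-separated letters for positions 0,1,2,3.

After move 1 (R): R=RRRR U=WGWG F=GYGY D=YBYB B=WBWB
After move 2 (F'): F=YYGG U=WGRR R=BRYR D=OOYB L=OGOW
After move 3 (R): R=YBRR U=WYRG F=YOGB D=OWYW B=RBGB
Query: F face = YOGB

Answer: Y O G B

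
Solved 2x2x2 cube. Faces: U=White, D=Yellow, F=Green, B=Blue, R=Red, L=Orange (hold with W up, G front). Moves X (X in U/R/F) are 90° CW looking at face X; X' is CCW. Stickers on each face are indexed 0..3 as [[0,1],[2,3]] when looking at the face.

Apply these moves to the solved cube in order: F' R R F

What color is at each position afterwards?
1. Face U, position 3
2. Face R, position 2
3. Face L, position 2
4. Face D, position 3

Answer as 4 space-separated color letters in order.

Answer: W Y O R

Derivation:
After move 1 (F'): F=GGGG U=WWRR R=YRYR D=OOYY L=OWOW
After move 2 (R): R=YYRR U=WGRG F=GOGY D=OBYB B=RBWB
After move 3 (R): R=RYRY U=WORY F=GBGB D=OWYR B=GBGB
After move 4 (F): F=GGBB U=WOWW R=RYYY D=RRYR L=OOOW
Query 1: U[3] = W
Query 2: R[2] = Y
Query 3: L[2] = O
Query 4: D[3] = R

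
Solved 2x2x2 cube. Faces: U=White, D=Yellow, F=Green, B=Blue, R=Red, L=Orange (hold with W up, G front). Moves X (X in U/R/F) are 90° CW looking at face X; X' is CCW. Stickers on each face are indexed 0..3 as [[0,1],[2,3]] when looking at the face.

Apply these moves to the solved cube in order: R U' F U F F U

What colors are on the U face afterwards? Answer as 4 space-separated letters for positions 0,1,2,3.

Answer: G O R G

Derivation:
After move 1 (R): R=RRRR U=WGWG F=GYGY D=YBYB B=WBWB
After move 2 (U'): U=GGWW F=OOGY R=GYRR B=RRWB L=WBOO
After move 3 (F): F=GOYO U=GGOB R=WYWR D=RGYB L=WYOB
After move 4 (U): U=OGBG F=WYYO R=RRWR B=WYWB L=GOOB
After move 5 (F): F=YWOY U=OGBO R=BRGR D=WRYB L=GROG
After move 6 (F): F=OYYW U=OGGR R=BROR D=GBYB L=GWOR
After move 7 (U): U=GORG F=BRYW R=WYOR B=GWWB L=OYOR
Query: U face = GORG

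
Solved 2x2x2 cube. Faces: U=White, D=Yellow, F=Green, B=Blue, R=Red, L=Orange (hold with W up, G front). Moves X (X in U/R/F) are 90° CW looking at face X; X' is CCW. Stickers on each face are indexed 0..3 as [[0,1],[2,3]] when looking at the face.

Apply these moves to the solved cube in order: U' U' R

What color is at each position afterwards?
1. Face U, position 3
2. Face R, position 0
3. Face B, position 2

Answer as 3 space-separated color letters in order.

After move 1 (U'): U=WWWW F=OOGG R=GGRR B=RRBB L=BBOO
After move 2 (U'): U=WWWW F=BBGG R=OORR B=GGBB L=RROO
After move 3 (R): R=RORO U=WBWG F=BYGY D=YBYG B=WGWB
Query 1: U[3] = G
Query 2: R[0] = R
Query 3: B[2] = W

Answer: G R W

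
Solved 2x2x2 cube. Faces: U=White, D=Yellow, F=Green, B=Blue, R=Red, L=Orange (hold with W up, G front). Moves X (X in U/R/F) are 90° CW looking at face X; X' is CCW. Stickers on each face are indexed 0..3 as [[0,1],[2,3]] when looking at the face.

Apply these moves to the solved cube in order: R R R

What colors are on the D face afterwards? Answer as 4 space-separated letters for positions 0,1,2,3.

Answer: Y G Y G

Derivation:
After move 1 (R): R=RRRR U=WGWG F=GYGY D=YBYB B=WBWB
After move 2 (R): R=RRRR U=WYWY F=GBGB D=YWYW B=GBGB
After move 3 (R): R=RRRR U=WBWB F=GWGW D=YGYG B=YBYB
Query: D face = YGYG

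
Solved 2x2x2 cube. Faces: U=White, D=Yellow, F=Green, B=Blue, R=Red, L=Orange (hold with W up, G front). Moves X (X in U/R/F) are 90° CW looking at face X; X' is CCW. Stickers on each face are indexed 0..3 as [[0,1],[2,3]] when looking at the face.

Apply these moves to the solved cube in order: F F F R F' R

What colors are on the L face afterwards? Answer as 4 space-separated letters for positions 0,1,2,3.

After move 1 (F): F=GGGG U=WWOO R=WRWR D=RRYY L=OYOY
After move 2 (F): F=GGGG U=WWYY R=OROR D=WWYY L=OROR
After move 3 (F): F=GGGG U=WWRR R=YRYR D=OOYY L=OWOW
After move 4 (R): R=YYRR U=WGRG F=GOGY D=OBYB B=RBWB
After move 5 (F'): F=OYGG U=WGYR R=BYOR D=WWYB L=OGOR
After move 6 (R): R=OBRY U=WYYG F=OWGB D=WWYR B=RBGB
Query: L face = OGOR

Answer: O G O R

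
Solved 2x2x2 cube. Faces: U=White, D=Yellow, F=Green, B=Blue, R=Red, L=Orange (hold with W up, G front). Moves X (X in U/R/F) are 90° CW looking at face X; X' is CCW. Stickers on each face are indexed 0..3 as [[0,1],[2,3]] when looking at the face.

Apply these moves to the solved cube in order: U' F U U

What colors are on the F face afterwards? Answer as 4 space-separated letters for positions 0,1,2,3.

Answer: R R G O

Derivation:
After move 1 (U'): U=WWWW F=OOGG R=GGRR B=RRBB L=BBOO
After move 2 (F): F=GOGO U=WWOB R=WGWR D=RGYY L=BYOY
After move 3 (U): U=OWBW F=WGGO R=RRWR B=BYBB L=GOOY
After move 4 (U): U=BOWW F=RRGO R=BYWR B=GOBB L=WGOY
Query: F face = RRGO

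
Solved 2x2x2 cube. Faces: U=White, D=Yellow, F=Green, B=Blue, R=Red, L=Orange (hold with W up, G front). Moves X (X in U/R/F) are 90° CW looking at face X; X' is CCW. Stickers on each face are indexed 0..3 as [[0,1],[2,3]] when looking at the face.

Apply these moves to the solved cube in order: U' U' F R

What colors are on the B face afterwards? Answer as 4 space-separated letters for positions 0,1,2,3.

After move 1 (U'): U=WWWW F=OOGG R=GGRR B=RRBB L=BBOO
After move 2 (U'): U=WWWW F=BBGG R=OORR B=GGBB L=RROO
After move 3 (F): F=GBGB U=WWOR R=WOWR D=ROYY L=RYOY
After move 4 (R): R=WWRO U=WBOB F=GOGY D=RBYG B=RGWB
Query: B face = RGWB

Answer: R G W B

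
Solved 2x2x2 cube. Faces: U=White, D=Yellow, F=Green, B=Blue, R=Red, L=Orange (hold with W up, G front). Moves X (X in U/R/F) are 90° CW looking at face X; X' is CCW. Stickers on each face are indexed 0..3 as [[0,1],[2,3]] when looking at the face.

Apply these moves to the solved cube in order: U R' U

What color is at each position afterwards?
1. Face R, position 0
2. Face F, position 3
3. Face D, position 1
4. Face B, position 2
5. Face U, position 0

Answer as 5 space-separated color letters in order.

Answer: Y W R Y W

Derivation:
After move 1 (U): U=WWWW F=RRGG R=BBRR B=OOBB L=GGOO
After move 2 (R'): R=BRBR U=WBWO F=RWGW D=YRYG B=YOYB
After move 3 (U): U=WWOB F=BRGW R=YOBR B=GGYB L=RWOO
Query 1: R[0] = Y
Query 2: F[3] = W
Query 3: D[1] = R
Query 4: B[2] = Y
Query 5: U[0] = W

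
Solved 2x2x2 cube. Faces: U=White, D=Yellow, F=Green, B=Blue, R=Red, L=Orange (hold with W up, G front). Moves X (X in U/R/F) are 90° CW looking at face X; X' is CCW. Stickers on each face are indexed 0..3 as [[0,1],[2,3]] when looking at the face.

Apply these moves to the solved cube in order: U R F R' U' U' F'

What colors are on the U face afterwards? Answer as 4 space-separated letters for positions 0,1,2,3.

After move 1 (U): U=WWWW F=RRGG R=BBRR B=OOBB L=GGOO
After move 2 (R): R=RBRB U=WRWG F=RYGY D=YBYO B=WOWB
After move 3 (F): F=GRYY U=WROG R=WBGB D=RRYO L=GYOB
After move 4 (R'): R=BBWG U=WWOW F=GRYG D=RRYY B=OORB
After move 5 (U'): U=WWWO F=GYYG R=GRWG B=BBRB L=OOOB
After move 6 (U'): U=WOWW F=OOYG R=GYWG B=GRRB L=BBOB
After move 7 (F'): F=OGOY U=WOGW R=RYRG D=BBYY L=BWOW
Query: U face = WOGW

Answer: W O G W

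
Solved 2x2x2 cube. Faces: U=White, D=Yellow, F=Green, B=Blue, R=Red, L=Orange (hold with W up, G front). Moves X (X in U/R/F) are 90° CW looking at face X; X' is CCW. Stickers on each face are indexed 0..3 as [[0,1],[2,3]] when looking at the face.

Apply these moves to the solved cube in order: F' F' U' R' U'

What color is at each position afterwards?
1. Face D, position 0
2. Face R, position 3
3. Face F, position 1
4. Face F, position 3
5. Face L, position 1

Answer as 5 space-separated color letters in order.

After move 1 (F'): F=GGGG U=WWRR R=YRYR D=OOYY L=OWOW
After move 2 (F'): F=GGGG U=WWYY R=OROR D=WWYY L=OROR
After move 3 (U'): U=WYWY F=ORGG R=GGOR B=ORBB L=BBOR
After move 4 (R'): R=GRGO U=WBWO F=OYGY D=WRYG B=YRWB
After move 5 (U'): U=BOWW F=BBGY R=OYGO B=GRWB L=YROR
Query 1: D[0] = W
Query 2: R[3] = O
Query 3: F[1] = B
Query 4: F[3] = Y
Query 5: L[1] = R

Answer: W O B Y R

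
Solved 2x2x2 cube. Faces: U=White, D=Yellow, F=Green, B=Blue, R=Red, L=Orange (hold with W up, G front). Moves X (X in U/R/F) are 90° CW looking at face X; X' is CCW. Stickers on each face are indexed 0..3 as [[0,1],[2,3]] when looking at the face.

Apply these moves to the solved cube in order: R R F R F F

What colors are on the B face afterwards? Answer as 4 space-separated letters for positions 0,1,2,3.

Answer: O B Y B

Derivation:
After move 1 (R): R=RRRR U=WGWG F=GYGY D=YBYB B=WBWB
After move 2 (R): R=RRRR U=WYWY F=GBGB D=YWYW B=GBGB
After move 3 (F): F=GGBB U=WYOO R=WRYR D=RRYW L=OYOW
After move 4 (R): R=YWRR U=WGOB F=GRBW D=RGYG B=OBYB
After move 5 (F): F=BGWR U=WGWY R=OWBR D=RYYG L=OROG
After move 6 (F): F=WBRG U=WGGR R=WWYR D=BOYG L=OROY
Query: B face = OBYB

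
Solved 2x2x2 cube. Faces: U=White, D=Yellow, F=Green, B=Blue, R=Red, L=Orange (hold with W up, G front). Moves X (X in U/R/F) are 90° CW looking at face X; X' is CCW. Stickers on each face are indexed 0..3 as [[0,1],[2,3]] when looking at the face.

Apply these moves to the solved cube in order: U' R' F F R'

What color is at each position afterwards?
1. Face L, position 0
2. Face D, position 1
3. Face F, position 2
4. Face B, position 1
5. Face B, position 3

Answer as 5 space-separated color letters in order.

After move 1 (U'): U=WWWW F=OOGG R=GGRR B=RRBB L=BBOO
After move 2 (R'): R=GRGR U=WBWR F=OWGW D=YOYG B=YRYB
After move 3 (F): F=GOWW U=WBOB R=WRRR D=GGYG L=BYOO
After move 4 (F): F=WGWO U=WBOY R=ORBR D=RWYG L=BGOG
After move 5 (R'): R=RROB U=WYOY F=WBWY D=RGYO B=GRWB
Query 1: L[0] = B
Query 2: D[1] = G
Query 3: F[2] = W
Query 4: B[1] = R
Query 5: B[3] = B

Answer: B G W R B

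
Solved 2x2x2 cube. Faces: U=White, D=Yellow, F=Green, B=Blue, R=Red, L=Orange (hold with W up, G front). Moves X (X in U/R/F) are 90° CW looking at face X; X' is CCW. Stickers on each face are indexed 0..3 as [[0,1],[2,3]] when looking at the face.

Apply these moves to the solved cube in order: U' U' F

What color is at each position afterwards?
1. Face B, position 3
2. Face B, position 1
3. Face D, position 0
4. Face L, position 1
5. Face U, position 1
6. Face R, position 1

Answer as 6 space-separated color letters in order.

Answer: B G R Y W O

Derivation:
After move 1 (U'): U=WWWW F=OOGG R=GGRR B=RRBB L=BBOO
After move 2 (U'): U=WWWW F=BBGG R=OORR B=GGBB L=RROO
After move 3 (F): F=GBGB U=WWOR R=WOWR D=ROYY L=RYOY
Query 1: B[3] = B
Query 2: B[1] = G
Query 3: D[0] = R
Query 4: L[1] = Y
Query 5: U[1] = W
Query 6: R[1] = O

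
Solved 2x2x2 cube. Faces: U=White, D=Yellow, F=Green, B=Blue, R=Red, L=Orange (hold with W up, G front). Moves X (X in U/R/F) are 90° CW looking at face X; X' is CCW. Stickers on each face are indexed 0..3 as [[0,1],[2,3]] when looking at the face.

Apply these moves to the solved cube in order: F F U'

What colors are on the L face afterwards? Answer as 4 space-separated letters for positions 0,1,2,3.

Answer: B B O R

Derivation:
After move 1 (F): F=GGGG U=WWOO R=WRWR D=RRYY L=OYOY
After move 2 (F): F=GGGG U=WWYY R=OROR D=WWYY L=OROR
After move 3 (U'): U=WYWY F=ORGG R=GGOR B=ORBB L=BBOR
Query: L face = BBOR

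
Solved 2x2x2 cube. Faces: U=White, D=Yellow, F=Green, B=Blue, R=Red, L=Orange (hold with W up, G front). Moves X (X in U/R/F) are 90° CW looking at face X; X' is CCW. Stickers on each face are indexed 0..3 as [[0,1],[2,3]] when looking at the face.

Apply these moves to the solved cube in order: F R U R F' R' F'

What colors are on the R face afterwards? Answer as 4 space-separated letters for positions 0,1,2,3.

Answer: B B R R

Derivation:
After move 1 (F): F=GGGG U=WWOO R=WRWR D=RRYY L=OYOY
After move 2 (R): R=WWRR U=WGOG F=GRGY D=RBYB B=OBWB
After move 3 (U): U=OWGG F=WWGY R=OBRR B=OYWB L=GROY
After move 4 (R): R=RORB U=OWGY F=WBGB D=RWYO B=GYWB
After move 5 (F'): F=BBWG U=OWRR R=WORB D=RYYO L=GYOG
After move 6 (R'): R=OBWR U=OWRG F=BWWR D=RBYG B=OYYB
After move 7 (F'): F=WRBW U=OWOW R=BBRR D=YGYG L=GGOR
Query: R face = BBRR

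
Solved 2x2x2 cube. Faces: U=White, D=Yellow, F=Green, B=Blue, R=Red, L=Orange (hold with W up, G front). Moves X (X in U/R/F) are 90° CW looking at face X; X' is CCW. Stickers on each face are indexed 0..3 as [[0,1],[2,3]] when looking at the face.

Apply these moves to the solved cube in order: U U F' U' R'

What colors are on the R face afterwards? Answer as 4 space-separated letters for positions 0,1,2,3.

Answer: G R B Y

Derivation:
After move 1 (U): U=WWWW F=RRGG R=BBRR B=OOBB L=GGOO
After move 2 (U): U=WWWW F=BBGG R=OORR B=GGBB L=RROO
After move 3 (F'): F=BGBG U=WWOR R=YOYR D=ROYY L=RWOW
After move 4 (U'): U=WRWO F=RWBG R=BGYR B=YOBB L=GGOW
After move 5 (R'): R=GRBY U=WBWY F=RRBO D=RWYG B=YOOB
Query: R face = GRBY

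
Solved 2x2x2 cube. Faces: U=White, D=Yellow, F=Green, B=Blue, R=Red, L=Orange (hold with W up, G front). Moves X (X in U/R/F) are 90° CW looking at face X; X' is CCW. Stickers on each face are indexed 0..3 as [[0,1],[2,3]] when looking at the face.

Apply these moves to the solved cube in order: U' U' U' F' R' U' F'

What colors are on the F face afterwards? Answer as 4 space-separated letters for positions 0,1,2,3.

After move 1 (U'): U=WWWW F=OOGG R=GGRR B=RRBB L=BBOO
After move 2 (U'): U=WWWW F=BBGG R=OORR B=GGBB L=RROO
After move 3 (U'): U=WWWW F=RRGG R=BBRR B=OOBB L=GGOO
After move 4 (F'): F=RGRG U=WWBR R=YBYR D=GOYY L=GWOW
After move 5 (R'): R=BRYY U=WBBO F=RWRR D=GGYG B=YOOB
After move 6 (U'): U=BOWB F=GWRR R=RWYY B=BROB L=YOOW
After move 7 (F'): F=WRGR U=BORY R=GWGY D=OWYG L=YBOW
Query: F face = WRGR

Answer: W R G R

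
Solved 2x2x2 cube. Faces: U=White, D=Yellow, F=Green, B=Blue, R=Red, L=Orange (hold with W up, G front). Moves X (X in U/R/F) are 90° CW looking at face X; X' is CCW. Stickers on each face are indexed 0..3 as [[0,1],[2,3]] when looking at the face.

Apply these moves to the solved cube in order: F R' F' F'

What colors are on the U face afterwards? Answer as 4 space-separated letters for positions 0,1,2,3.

After move 1 (F): F=GGGG U=WWOO R=WRWR D=RRYY L=OYOY
After move 2 (R'): R=RRWW U=WBOB F=GWGO D=RGYG B=YBRB
After move 3 (F'): F=WOGG U=WBRW R=GRRW D=YYYG L=OBOO
After move 4 (F'): F=OGWG U=WBGR R=YRYW D=BOYG L=OWOR
Query: U face = WBGR

Answer: W B G R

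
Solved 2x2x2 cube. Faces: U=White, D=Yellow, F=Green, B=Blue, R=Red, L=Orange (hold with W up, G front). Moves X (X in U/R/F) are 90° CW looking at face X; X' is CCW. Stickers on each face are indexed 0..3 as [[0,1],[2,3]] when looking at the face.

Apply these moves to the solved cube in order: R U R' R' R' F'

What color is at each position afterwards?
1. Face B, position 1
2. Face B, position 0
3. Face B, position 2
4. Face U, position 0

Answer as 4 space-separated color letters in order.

Answer: O G W W

Derivation:
After move 1 (R): R=RRRR U=WGWG F=GYGY D=YBYB B=WBWB
After move 2 (U): U=WWGG F=RRGY R=WBRR B=OOWB L=GYOO
After move 3 (R'): R=BRWR U=WWGO F=RWGG D=YRYY B=BOBB
After move 4 (R'): R=RRBW U=WBGB F=RWGO D=YWYG B=YORB
After move 5 (R'): R=RWRB U=WRGY F=RBGB D=YWYO B=GOWB
After move 6 (F'): F=BBRG U=WRRR R=WWYB D=YOYO L=GYOG
Query 1: B[1] = O
Query 2: B[0] = G
Query 3: B[2] = W
Query 4: U[0] = W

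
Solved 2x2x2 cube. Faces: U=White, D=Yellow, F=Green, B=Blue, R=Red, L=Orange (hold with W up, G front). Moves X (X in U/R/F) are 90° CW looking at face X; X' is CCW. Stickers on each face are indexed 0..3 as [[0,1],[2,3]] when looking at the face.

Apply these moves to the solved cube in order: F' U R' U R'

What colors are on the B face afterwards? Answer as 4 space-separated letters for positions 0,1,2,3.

After move 1 (F'): F=GGGG U=WWRR R=YRYR D=OOYY L=OWOW
After move 2 (U): U=RWRW F=YRGG R=BBYR B=OWBB L=GGOW
After move 3 (R'): R=BRBY U=RBRO F=YWGW D=ORYG B=YWOB
After move 4 (U): U=RROB F=BRGW R=YWBY B=GGOB L=YWOW
After move 5 (R'): R=WYYB U=ROOG F=BRGB D=ORYW B=GGRB
Query: B face = GGRB

Answer: G G R B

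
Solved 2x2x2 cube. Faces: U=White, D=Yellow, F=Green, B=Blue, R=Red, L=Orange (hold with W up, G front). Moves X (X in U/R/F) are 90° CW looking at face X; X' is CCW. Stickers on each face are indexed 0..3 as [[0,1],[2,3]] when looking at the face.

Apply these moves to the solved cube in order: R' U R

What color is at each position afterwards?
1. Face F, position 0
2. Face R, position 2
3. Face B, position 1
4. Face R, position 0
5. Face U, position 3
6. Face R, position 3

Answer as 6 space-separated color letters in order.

After move 1 (R'): R=RRRR U=WBWB F=GWGW D=YGYG B=YBYB
After move 2 (U): U=WWBB F=RRGW R=YBRR B=OOYB L=GWOO
After move 3 (R): R=RYRB U=WRBW F=RGGG D=YYYO B=BOWB
Query 1: F[0] = R
Query 2: R[2] = R
Query 3: B[1] = O
Query 4: R[0] = R
Query 5: U[3] = W
Query 6: R[3] = B

Answer: R R O R W B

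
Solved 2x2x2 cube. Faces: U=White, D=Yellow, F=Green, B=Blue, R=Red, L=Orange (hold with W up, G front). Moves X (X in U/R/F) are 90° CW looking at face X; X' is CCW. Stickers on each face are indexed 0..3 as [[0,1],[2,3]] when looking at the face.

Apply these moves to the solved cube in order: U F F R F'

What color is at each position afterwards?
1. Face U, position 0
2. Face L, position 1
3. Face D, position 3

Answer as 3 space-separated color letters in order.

After move 1 (U): U=WWWW F=RRGG R=BBRR B=OOBB L=GGOO
After move 2 (F): F=GRGR U=WWOG R=WBWR D=RBYY L=GYOY
After move 3 (F): F=GGRR U=WWYY R=OBGR D=WWYY L=GROB
After move 4 (R): R=GORB U=WGYR F=GWRY D=WBYO B=YOWB
After move 5 (F'): F=WYGR U=WGGR R=BOWB D=RBYO L=GROY
Query 1: U[0] = W
Query 2: L[1] = R
Query 3: D[3] = O

Answer: W R O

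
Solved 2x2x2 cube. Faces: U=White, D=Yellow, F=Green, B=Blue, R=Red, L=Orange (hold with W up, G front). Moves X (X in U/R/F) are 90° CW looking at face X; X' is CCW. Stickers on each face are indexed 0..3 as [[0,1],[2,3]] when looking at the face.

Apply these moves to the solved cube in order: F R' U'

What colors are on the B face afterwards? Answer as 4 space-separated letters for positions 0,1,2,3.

After move 1 (F): F=GGGG U=WWOO R=WRWR D=RRYY L=OYOY
After move 2 (R'): R=RRWW U=WBOB F=GWGO D=RGYG B=YBRB
After move 3 (U'): U=BBWO F=OYGO R=GWWW B=RRRB L=YBOY
Query: B face = RRRB

Answer: R R R B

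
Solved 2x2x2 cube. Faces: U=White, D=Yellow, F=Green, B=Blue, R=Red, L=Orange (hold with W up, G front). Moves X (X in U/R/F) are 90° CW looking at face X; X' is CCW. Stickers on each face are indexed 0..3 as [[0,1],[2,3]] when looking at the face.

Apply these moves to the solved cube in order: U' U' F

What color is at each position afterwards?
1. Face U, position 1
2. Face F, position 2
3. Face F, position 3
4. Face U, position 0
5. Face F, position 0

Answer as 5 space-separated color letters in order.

Answer: W G B W G

Derivation:
After move 1 (U'): U=WWWW F=OOGG R=GGRR B=RRBB L=BBOO
After move 2 (U'): U=WWWW F=BBGG R=OORR B=GGBB L=RROO
After move 3 (F): F=GBGB U=WWOR R=WOWR D=ROYY L=RYOY
Query 1: U[1] = W
Query 2: F[2] = G
Query 3: F[3] = B
Query 4: U[0] = W
Query 5: F[0] = G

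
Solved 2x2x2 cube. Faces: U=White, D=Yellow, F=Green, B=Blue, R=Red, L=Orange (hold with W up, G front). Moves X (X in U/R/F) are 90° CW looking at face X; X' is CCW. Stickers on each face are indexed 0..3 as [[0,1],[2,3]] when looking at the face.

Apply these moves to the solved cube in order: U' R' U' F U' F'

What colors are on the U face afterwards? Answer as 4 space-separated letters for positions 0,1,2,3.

Answer: R R G W

Derivation:
After move 1 (U'): U=WWWW F=OOGG R=GGRR B=RRBB L=BBOO
After move 2 (R'): R=GRGR U=WBWR F=OWGW D=YOYG B=YRYB
After move 3 (U'): U=BRWW F=BBGW R=OWGR B=GRYB L=YROO
After move 4 (F): F=GBWB U=BROR R=WWWR D=GOYG L=YYOO
After move 5 (U'): U=RRBO F=YYWB R=GBWR B=WWYB L=GROO
After move 6 (F'): F=YBYW U=RRGW R=OBGR D=ROYG L=GOOB
Query: U face = RRGW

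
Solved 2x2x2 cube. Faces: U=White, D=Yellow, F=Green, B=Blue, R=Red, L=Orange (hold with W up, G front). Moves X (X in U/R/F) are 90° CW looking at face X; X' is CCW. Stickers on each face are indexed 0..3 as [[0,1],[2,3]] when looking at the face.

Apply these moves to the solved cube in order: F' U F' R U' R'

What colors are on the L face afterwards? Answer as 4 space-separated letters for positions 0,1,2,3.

After move 1 (F'): F=GGGG U=WWRR R=YRYR D=OOYY L=OWOW
After move 2 (U): U=RWRW F=YRGG R=BBYR B=OWBB L=GGOW
After move 3 (F'): F=RGYG U=RWBY R=OBOR D=GWYY L=GWOR
After move 4 (R): R=OORB U=RGBG F=RWYY D=GBYO B=YWWB
After move 5 (U'): U=GGRB F=GWYY R=RWRB B=OOWB L=YWOR
After move 6 (R'): R=WBRR U=GWRO F=GGYB D=GWYY B=OOBB
Query: L face = YWOR

Answer: Y W O R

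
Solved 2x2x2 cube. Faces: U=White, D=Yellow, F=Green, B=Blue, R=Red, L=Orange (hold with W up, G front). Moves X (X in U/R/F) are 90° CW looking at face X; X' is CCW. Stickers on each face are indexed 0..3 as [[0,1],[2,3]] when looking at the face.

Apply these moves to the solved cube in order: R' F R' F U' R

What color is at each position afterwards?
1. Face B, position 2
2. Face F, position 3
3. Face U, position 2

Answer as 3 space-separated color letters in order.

After move 1 (R'): R=RRRR U=WBWB F=GWGW D=YGYG B=YBYB
After move 2 (F): F=GGWW U=WBOO R=WRBR D=RRYG L=OYOG
After move 3 (R'): R=RRWB U=WYOY F=GBWO D=RGYW B=GBRB
After move 4 (F): F=WGOB U=WYGY R=ORYB D=WRYW L=OROG
After move 5 (U'): U=YYWG F=OROB R=WGYB B=ORRB L=GBOG
After move 6 (R): R=YWBG U=YRWB F=OROW D=WRYO B=GRYB
Query 1: B[2] = Y
Query 2: F[3] = W
Query 3: U[2] = W

Answer: Y W W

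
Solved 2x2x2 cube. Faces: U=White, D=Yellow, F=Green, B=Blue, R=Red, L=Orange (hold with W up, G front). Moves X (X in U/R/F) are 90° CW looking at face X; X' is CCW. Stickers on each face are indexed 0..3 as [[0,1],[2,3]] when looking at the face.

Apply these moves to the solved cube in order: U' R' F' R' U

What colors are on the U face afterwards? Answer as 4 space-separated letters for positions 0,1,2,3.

Answer: G W Y Y

Derivation:
After move 1 (U'): U=WWWW F=OOGG R=GGRR B=RRBB L=BBOO
After move 2 (R'): R=GRGR U=WBWR F=OWGW D=YOYG B=YRYB
After move 3 (F'): F=WWOG U=WBGG R=ORYR D=BOYG L=BROW
After move 4 (R'): R=RROY U=WYGY F=WBOG D=BWYG B=GROB
After move 5 (U): U=GWYY F=RROG R=GROY B=BROB L=WBOW
Query: U face = GWYY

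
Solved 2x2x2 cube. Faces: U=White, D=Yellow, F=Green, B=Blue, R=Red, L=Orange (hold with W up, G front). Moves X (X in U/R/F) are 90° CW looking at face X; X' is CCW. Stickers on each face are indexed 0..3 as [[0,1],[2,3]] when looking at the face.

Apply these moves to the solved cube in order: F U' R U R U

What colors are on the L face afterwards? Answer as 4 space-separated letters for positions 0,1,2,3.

After move 1 (F): F=GGGG U=WWOO R=WRWR D=RRYY L=OYOY
After move 2 (U'): U=WOWO F=OYGG R=GGWR B=WRBB L=BBOY
After move 3 (R): R=WGRG U=WYWG F=ORGY D=RBYW B=OROB
After move 4 (U): U=WWGY F=WGGY R=ORRG B=BBOB L=OROY
After move 5 (R): R=ROGR U=WGGY F=WBGW D=ROYB B=YBWB
After move 6 (U): U=GWYG F=ROGW R=YBGR B=ORWB L=WBOY
Query: L face = WBOY

Answer: W B O Y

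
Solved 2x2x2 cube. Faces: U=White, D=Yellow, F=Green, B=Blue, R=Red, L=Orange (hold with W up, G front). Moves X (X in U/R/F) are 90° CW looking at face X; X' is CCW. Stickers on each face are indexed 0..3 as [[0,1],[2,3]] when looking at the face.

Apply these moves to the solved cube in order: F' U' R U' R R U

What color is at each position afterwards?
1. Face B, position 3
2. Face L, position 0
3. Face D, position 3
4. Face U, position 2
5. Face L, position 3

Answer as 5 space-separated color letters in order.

Answer: B B W Y W

Derivation:
After move 1 (F'): F=GGGG U=WWRR R=YRYR D=OOYY L=OWOW
After move 2 (U'): U=WRWR F=OWGG R=GGYR B=YRBB L=BBOW
After move 3 (R): R=YGRG U=WWWG F=OOGY D=OBYY B=RRRB
After move 4 (U'): U=WGWW F=BBGY R=OORG B=YGRB L=RROW
After move 5 (R): R=ROGO U=WBWY F=BBGY D=ORYY B=WGGB
After move 6 (R): R=GROO U=WBWY F=BRGY D=OGYW B=YGBB
After move 7 (U): U=WWYB F=GRGY R=YGOO B=RRBB L=BROW
Query 1: B[3] = B
Query 2: L[0] = B
Query 3: D[3] = W
Query 4: U[2] = Y
Query 5: L[3] = W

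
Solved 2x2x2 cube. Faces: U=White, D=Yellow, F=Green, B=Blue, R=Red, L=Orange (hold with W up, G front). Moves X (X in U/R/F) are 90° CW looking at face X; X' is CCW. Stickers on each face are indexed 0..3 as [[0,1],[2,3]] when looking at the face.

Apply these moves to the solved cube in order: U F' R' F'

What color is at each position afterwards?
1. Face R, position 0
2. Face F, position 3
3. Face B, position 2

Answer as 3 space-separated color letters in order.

After move 1 (U): U=WWWW F=RRGG R=BBRR B=OOBB L=GGOO
After move 2 (F'): F=RGRG U=WWBR R=YBYR D=GOYY L=GWOW
After move 3 (R'): R=BRYY U=WBBO F=RWRR D=GGYG B=YOOB
After move 4 (F'): F=WRRR U=WBBY R=GRGY D=WWYG L=GOOB
Query 1: R[0] = G
Query 2: F[3] = R
Query 3: B[2] = O

Answer: G R O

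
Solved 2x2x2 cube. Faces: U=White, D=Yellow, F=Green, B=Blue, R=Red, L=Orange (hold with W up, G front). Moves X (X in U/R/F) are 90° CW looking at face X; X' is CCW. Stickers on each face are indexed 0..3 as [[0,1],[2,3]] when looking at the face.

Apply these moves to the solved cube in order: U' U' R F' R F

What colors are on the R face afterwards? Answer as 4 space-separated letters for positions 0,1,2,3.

Answer: R B G O

Derivation:
After move 1 (U'): U=WWWW F=OOGG R=GGRR B=RRBB L=BBOO
After move 2 (U'): U=WWWW F=BBGG R=OORR B=GGBB L=RROO
After move 3 (R): R=RORO U=WBWG F=BYGY D=YBYG B=WGWB
After move 4 (F'): F=YYBG U=WBRR R=BOYO D=ROYG L=RGOW
After move 5 (R): R=YBOO U=WYRG F=YOBG D=RWYW B=RGBB
After move 6 (F): F=BYGO U=WYWG R=RBGO D=OYYW L=RROW
Query: R face = RBGO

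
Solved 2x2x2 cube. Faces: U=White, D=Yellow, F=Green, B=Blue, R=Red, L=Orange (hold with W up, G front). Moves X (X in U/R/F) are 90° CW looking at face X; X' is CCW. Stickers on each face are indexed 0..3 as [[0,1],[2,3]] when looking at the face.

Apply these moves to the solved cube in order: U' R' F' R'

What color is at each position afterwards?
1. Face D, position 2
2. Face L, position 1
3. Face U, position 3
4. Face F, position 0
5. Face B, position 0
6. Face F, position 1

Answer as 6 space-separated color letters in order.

After move 1 (U'): U=WWWW F=OOGG R=GGRR B=RRBB L=BBOO
After move 2 (R'): R=GRGR U=WBWR F=OWGW D=YOYG B=YRYB
After move 3 (F'): F=WWOG U=WBGG R=ORYR D=BOYG L=BROW
After move 4 (R'): R=RROY U=WYGY F=WBOG D=BWYG B=GROB
Query 1: D[2] = Y
Query 2: L[1] = R
Query 3: U[3] = Y
Query 4: F[0] = W
Query 5: B[0] = G
Query 6: F[1] = B

Answer: Y R Y W G B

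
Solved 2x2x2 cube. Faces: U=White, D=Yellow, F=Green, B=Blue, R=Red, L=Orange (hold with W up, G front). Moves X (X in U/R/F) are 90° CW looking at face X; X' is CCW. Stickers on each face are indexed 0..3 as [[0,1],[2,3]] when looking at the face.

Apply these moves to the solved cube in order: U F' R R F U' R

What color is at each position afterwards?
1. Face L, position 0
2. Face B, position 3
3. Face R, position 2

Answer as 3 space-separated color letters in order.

After move 1 (U): U=WWWW F=RRGG R=BBRR B=OOBB L=GGOO
After move 2 (F'): F=RGRG U=WWBR R=YBYR D=GOYY L=GWOW
After move 3 (R): R=YYRB U=WGBG F=RORY D=GBYO B=ROWB
After move 4 (R): R=RYBY U=WOBY F=RBRO D=GWYR B=GOGB
After move 5 (F): F=RROB U=WOWW R=BYYY D=BRYR L=GGOW
After move 6 (U'): U=OWWW F=GGOB R=RRYY B=BYGB L=GOOW
After move 7 (R): R=YRYR U=OGWB F=GROR D=BGYB B=WYWB
Query 1: L[0] = G
Query 2: B[3] = B
Query 3: R[2] = Y

Answer: G B Y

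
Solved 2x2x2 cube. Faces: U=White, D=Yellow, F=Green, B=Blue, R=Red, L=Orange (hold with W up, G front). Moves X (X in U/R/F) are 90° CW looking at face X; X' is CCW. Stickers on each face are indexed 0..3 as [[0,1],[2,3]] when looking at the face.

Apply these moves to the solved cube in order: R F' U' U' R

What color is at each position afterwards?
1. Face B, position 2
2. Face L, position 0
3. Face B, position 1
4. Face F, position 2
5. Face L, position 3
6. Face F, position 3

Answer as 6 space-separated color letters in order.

Answer: R B Y G W B

Derivation:
After move 1 (R): R=RRRR U=WGWG F=GYGY D=YBYB B=WBWB
After move 2 (F'): F=YYGG U=WGRR R=BRYR D=OOYB L=OGOW
After move 3 (U'): U=GRWR F=OGGG R=YYYR B=BRWB L=WBOW
After move 4 (U'): U=RRGW F=WBGG R=OGYR B=YYWB L=BROW
After move 5 (R): R=YORG U=RBGG F=WOGB D=OWYY B=WYRB
Query 1: B[2] = R
Query 2: L[0] = B
Query 3: B[1] = Y
Query 4: F[2] = G
Query 5: L[3] = W
Query 6: F[3] = B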